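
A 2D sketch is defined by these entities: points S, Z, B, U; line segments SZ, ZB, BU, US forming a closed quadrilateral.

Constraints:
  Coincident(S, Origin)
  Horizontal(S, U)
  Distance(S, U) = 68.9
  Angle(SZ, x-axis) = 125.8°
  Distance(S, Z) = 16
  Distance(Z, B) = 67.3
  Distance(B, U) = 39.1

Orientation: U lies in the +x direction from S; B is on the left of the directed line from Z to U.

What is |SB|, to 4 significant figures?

64.82

Checks: |ZB| = 67.30 ✓; |BU| = 39.10 ✓.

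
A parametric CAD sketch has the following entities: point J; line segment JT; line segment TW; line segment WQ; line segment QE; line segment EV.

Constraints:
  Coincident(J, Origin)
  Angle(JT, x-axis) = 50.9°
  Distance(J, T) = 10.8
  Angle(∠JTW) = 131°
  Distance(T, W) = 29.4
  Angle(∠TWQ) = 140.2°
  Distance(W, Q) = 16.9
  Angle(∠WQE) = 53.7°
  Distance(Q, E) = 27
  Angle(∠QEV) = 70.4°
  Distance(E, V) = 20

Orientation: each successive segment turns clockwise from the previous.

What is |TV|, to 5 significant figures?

18.346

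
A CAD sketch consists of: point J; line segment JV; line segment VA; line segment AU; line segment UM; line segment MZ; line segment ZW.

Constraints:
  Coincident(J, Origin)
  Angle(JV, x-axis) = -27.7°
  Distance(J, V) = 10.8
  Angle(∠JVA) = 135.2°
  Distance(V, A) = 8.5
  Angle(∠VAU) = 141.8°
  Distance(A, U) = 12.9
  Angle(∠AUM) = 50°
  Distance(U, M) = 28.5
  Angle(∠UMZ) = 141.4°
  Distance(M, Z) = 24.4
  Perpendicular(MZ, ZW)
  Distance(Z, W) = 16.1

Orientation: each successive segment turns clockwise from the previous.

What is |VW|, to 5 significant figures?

26.444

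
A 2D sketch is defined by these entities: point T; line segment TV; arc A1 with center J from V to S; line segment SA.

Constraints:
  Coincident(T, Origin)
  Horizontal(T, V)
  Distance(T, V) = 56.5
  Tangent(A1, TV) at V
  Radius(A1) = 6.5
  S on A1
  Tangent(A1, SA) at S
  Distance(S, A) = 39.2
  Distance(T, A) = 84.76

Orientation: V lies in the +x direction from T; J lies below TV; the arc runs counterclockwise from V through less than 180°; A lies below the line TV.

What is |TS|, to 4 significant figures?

52.15

Checks: ∠(JV, VT) = 90.00° ✓; |JV| = 6.500 ✓; |JS| = 6.500 ✓; ∠(JS, SA) = 90.00° ✓; |SA| = 39.20 ✓; |TA| = 84.76 ✓.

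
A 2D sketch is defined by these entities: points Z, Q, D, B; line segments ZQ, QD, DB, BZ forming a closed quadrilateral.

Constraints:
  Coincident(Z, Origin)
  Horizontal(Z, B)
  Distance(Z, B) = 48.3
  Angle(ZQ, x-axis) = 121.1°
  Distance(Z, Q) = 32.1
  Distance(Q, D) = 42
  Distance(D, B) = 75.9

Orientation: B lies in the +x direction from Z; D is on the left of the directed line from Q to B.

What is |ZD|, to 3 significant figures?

63.2

Z is at the origin; ZB is horizontal with |ZB| = 48.3 and B in +x, so B = (48.3, 0). ZQ runs at 121.1° with |ZQ| = 32.1, so Q = (-16.6, 27.5). D is determined by |QD| = 42.0 and |DB| = 75.9 together: it lies at the intersection of circle(Q, 42.0) and circle(B, 75.9). With |QB| = 70.5, the foot of the radical line on QB is 6.87 from Q and the perpendicular offset is √(42.0² − 6.87²) = 41.4. Taking the left-of-QB solution: D = (5.91, 63.0).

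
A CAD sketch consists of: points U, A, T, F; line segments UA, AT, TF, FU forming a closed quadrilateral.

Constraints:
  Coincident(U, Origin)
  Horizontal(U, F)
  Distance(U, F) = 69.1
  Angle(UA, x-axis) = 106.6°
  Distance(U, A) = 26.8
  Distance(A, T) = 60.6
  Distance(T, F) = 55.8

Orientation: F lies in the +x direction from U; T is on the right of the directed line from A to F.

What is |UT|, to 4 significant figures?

34.73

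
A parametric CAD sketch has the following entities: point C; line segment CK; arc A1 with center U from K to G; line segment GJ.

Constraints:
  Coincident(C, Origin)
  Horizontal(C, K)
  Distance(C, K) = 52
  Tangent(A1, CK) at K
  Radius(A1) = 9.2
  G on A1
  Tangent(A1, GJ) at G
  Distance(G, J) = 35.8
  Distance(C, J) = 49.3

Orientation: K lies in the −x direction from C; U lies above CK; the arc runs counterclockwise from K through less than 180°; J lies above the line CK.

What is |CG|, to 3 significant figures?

43.8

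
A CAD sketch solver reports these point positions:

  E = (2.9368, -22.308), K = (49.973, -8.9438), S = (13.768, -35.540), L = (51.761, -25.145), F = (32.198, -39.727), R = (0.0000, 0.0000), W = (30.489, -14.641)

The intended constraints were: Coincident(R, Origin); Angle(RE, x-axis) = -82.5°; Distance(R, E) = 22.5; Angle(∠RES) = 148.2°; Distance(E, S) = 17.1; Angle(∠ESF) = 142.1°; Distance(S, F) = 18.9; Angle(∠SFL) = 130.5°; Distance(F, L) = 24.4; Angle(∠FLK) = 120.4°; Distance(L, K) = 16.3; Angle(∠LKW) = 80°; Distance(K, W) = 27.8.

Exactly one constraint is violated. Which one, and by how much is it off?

Distance(K, W) = 27.8 — off by 7.50.

R = (0.00, 0.00) ✓; RE at -82.50° ✓; |RE| = 22.50 ✓; ∠RES = 148.2° ✓; |ES| = 17.10 ✓; ∠ESF = 142.1° ✓; |SF| = 18.90 ✓; ∠SFL = 130.5° ✓; |FL| = 24.40 ✓; ∠FLK = 120.4° ✓; |LK| = 16.30 ✓; ∠LKW = 80.00° ✓; |KW| = 20.30 ✗.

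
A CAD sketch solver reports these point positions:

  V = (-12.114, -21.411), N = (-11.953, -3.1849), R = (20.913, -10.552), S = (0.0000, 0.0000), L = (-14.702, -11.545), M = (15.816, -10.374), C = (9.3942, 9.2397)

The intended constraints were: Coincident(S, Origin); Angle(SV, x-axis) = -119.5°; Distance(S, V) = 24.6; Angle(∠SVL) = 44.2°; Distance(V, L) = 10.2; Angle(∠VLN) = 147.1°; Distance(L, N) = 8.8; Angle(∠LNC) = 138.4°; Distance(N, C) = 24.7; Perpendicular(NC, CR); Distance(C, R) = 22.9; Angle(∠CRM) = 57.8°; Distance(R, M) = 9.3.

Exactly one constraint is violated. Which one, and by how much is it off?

Distance(R, M) = 9.3 — off by 4.20.

S = (0.00, 0.00) ✓; SV at -119.5° ✓; |SV| = 24.60 ✓; ∠SVL = 44.20° ✓; |VL| = 10.20 ✓; ∠VLN = 147.1° ✓; |LN| = 8.800 ✓; ∠LNC = 138.4° ✓; |NC| = 24.70 ✓; ∠(NC, CR) = 90.00° ✓; |CR| = 22.90 ✓; ∠CRM = 57.80° ✓; |RM| = 5.100 ✗.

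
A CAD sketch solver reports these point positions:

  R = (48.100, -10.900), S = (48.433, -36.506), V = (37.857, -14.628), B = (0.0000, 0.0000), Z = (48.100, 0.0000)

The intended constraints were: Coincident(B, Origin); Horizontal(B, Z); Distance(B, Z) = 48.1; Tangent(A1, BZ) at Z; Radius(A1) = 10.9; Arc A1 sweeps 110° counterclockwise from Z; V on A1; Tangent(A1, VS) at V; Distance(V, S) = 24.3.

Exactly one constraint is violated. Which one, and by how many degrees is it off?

Tangent(A1, VS) at V — off by 5.80°.

B = (0.00, 0.00) ✓; B.y = 0.00, Z.y = 0.00 ✓; |BZ| = 48.10 ✓; ∠(RZ, ZB) = 90.00° ✓; |RZ| = 10.90 ✓; bearing(R→V) − bearing(R→Z) = 110.0° ✓; |RV| = 10.90 ✓; ∠(RV, VS) = 84.20° ✗; |VS| = 24.30 ✓.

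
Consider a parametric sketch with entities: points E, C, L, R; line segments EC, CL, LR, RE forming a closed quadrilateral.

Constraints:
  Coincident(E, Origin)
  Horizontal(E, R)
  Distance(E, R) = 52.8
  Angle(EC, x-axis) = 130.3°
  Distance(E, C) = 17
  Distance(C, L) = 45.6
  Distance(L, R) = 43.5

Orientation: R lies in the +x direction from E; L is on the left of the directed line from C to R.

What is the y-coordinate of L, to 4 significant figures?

35.99

Checks: |CL| = 45.60 ✓; |LR| = 43.50 ✓.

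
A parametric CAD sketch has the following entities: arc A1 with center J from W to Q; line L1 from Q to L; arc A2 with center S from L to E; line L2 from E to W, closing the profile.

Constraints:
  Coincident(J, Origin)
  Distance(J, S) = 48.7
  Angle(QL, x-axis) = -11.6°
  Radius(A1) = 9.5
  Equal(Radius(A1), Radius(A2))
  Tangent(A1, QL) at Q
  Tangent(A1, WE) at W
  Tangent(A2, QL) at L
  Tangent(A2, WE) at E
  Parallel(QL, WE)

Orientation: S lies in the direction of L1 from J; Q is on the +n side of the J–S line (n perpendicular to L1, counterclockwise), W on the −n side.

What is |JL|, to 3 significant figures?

49.6

The slot axis is L1's direction at -11.6°, so u = (cos -11.6°, sin -11.6°) = (0.980, -0.201) and n = (−sin -11.6°, cos -11.6°) = (0.201, 0.980). J is at the origin and S lies 48.7 along u from J, so S = 48.7·u = (47.7, -9.79). Tangency of A1 to both parallel lines with radius 9.5 puts Q and W at J ± 9.5·n: Q = (1.91, 9.31), W = (-1.91, -9.31). Equal radii place L and E the same way about S: L = S + 9.5·n = (49.6, -0.487), E = S − 9.5·n = (45.8, -19.1). Then |JL| = |L − J| = 49.6.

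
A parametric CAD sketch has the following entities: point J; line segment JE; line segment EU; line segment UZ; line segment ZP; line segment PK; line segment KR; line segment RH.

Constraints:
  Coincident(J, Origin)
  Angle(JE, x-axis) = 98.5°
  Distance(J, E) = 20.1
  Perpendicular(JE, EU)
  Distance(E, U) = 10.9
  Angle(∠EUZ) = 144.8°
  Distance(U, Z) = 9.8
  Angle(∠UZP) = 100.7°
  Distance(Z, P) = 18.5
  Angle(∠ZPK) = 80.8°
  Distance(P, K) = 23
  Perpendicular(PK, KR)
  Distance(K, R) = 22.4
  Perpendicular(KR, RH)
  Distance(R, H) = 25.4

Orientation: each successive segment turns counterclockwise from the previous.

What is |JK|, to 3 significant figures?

13.0

J is at the origin; JE runs at 98.5° with length 20.1, so E = (-2.97, 19.9). JE ⟂ EU, so EU runs at -172°; with |EU| = 10.9, U = (-13.8, 18.3). ∠EUZ = 144.8° gives UZ at -136° from the x-axis; with |UZ| = 9.8, Z = (-20.8, 11.5). ∠UZP = 100.7° gives ZP at -57.0° from the x-axis; with |ZP| = 18.5, P = (-10.8, -4.02). ∠ZPK = 80.8° gives PK at 42.2° from the x-axis; with |PK| = 23.0, K = (6.28, 11.4). Then |JK| = |K − J| = 13.0.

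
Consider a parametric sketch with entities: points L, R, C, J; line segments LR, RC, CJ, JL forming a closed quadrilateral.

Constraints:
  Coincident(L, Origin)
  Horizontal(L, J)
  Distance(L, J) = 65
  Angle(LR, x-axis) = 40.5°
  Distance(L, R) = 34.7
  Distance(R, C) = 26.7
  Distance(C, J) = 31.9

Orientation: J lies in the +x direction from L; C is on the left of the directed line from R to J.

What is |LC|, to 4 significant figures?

59.86

Checks: L = (0.00, 0.00) ✓; |RC| = 26.70 ✓; |CJ| = 31.90 ✓.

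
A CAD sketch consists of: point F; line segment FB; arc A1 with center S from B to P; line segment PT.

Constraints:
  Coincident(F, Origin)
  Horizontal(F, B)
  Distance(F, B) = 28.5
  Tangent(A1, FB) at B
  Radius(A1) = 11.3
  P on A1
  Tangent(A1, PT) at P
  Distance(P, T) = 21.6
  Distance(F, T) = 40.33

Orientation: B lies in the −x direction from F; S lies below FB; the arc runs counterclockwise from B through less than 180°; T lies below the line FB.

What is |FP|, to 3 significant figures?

41.2

Checks: ∠(SB, BF) = 90.00° ✓; |SP| = 11.30 ✓; ∠(SP, PT) = 90.00° ✓; |PT| = 21.60 ✓; |FT| = 40.33 ✓.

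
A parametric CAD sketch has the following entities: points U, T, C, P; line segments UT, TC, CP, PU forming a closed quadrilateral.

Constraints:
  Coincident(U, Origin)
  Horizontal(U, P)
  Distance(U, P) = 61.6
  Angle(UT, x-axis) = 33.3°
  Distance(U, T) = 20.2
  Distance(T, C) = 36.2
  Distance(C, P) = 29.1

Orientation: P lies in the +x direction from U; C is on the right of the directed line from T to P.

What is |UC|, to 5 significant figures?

42.550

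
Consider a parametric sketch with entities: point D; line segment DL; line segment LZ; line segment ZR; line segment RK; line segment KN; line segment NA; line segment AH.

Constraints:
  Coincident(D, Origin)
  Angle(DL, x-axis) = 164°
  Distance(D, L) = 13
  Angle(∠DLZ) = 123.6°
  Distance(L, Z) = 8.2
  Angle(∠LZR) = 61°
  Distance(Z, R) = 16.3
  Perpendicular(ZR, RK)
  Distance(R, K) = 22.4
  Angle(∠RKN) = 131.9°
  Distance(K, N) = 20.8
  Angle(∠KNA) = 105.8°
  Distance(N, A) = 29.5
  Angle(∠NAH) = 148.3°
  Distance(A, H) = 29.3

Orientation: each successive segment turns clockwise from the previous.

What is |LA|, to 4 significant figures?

31.11

D is at the origin; DL runs at 164.0° with length 13.0, so L = (-12.50, 3.583). ∠DLZ = 123.6° gives LZ at 107.6° from the x-axis; with |LZ| = 8.2, Z = (-14.98, 11.40). ∠LZR = 61.0° gives ZR at -11.40° from the x-axis; with |ZR| = 16.3, R = (1.003, 8.178). The perpendicularity gives RK at right angles to ZR, so RK runs at -101.4°; with |RK| = 22.4, K = (-3.425, -13.78). ∠RKN = 131.9° gives KN at -149.5° from the x-axis; with |KN| = 20.8, N = (-21.35, -24.34). ∠KNA = 105.8° gives NA at 136.3° from the x-axis; with |NA| = 29.5, A = (-42.67, -3.956). Then |LA| = |A − L| = 31.11.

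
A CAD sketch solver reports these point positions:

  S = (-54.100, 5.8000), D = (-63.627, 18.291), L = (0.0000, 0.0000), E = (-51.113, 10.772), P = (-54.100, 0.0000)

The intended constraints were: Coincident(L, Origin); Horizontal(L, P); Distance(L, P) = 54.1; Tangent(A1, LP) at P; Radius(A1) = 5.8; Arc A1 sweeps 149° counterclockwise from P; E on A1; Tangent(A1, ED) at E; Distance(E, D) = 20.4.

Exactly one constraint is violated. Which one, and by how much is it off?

Distance(E, D) = 20.4 — off by 5.80.

L = (0.00, 0.00) ✓; L.y = 0.00, P.y = 0.00 ✓; |LP| = 54.10 ✓; ∠(SP, PL) = 90.00° ✓; |SP| = 5.800 ✓; bearing(S→E) − bearing(S→P) = 149.0° ✓; |SE| = 5.800 ✓; ∠(SE, ED) = 90.00° ✓; |ED| = 14.60 ✗.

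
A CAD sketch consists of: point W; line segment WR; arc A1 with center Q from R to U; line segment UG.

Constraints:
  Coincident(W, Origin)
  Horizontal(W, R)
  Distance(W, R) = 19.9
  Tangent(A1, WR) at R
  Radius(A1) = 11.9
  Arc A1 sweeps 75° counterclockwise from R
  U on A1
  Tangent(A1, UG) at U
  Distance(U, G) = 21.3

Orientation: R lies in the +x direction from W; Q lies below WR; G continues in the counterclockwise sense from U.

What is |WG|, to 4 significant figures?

29.54

On A1, R sits at bearing 90° from Q; a 75° counterclockwise sweep puts U at bearing 165°, so U = Q + 11.9·(cos 165°, sin 165°) = (8.405, -8.820). Since A1 is tangent to UG there, QU ⟂ UG, so UG runs along (−sin 165°, cos 165°); with |UG| = 21.3, G = (2.893, -29.39). Then |WG| = |G − W| = 29.54.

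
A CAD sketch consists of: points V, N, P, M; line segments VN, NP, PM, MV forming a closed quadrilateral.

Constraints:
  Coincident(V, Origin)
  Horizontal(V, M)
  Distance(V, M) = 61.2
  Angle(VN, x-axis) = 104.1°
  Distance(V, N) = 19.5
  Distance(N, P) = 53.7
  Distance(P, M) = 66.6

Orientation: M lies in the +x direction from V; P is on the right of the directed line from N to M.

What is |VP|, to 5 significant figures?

34.305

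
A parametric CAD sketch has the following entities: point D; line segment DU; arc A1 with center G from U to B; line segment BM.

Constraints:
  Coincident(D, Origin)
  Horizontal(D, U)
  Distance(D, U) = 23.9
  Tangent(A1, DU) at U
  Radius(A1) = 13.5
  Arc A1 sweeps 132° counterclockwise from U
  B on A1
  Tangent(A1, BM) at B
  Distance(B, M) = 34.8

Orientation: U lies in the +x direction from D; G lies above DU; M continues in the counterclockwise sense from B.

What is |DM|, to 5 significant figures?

49.552

D is at the origin; DU is horizontal with |DU| = 23.9 and U on the +x side, so U = (23.900, 0.0000). The tangent condition forces GU to be normal to DU, so G = U + (0, 13.5) = (23.900, 13.500). On A1, U sits at bearing -90° from G; a 132° counterclockwise sweep puts B at bearing 42°, so B = G + 13.5·(cos 42°, sin 42°) = (33.932, 22.533). Tangency of A1 to BM means the radius GB is perpendicular to BM, so BM runs along (−sin 42°, cos 42°); with |BM| = 34.8, M = (10.647, 48.395). Then |DM| = |M − D| = 49.552.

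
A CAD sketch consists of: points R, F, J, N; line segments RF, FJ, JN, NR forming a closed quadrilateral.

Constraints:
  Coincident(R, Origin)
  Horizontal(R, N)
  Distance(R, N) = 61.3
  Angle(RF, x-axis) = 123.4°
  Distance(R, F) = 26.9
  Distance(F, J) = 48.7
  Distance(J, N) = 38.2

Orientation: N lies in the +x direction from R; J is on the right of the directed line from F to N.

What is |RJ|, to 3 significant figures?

24.9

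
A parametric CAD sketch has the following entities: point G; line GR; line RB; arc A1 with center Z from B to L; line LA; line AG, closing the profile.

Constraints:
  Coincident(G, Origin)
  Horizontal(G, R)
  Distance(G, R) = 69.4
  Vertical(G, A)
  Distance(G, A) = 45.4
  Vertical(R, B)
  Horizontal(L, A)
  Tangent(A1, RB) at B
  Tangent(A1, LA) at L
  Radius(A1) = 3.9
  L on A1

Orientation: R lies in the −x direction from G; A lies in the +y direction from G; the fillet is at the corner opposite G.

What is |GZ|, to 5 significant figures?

77.540

G is at the origin; GR is horizontal with |GR| = 69.4 and R on the −x side, so R = (-69.400, 0.0000). GA is vertical with |GA| = 45.4 and A on the +y side, so A = (0.0000, 45.400). The virtual corner opposite G is at (-69.400, 45.400). Tangency of A1 to RB means the radius ZB is perpendicular to RB and the tangent condition forces ZL to be normal to LA, with radius 3.9, so the center Z sits 3.9 in from both sides at Z = (-65.500, 41.500). Then |GZ| = |Z − G| = 77.540.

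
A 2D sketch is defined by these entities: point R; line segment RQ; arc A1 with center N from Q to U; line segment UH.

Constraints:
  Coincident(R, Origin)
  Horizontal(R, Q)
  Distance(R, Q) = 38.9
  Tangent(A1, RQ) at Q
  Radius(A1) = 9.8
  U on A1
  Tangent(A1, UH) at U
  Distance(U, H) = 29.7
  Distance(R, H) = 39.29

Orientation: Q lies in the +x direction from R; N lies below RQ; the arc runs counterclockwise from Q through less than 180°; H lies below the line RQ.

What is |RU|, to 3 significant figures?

30.4

Checks: R.y = 0.00, Q.y = 0.00 ✓; |NU| = 9.800 ✓; ∠(NU, UH) = 90.00° ✓; |UH| = 29.70 ✓; |RH| = 39.29 ✓.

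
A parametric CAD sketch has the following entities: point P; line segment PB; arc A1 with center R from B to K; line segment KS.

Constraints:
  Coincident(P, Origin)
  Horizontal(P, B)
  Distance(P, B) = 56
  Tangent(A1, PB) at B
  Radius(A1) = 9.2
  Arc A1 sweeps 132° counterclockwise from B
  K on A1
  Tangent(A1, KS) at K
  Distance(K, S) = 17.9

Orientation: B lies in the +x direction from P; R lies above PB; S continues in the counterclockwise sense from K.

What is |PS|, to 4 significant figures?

58.38

P is at the origin; PB is horizontal with |PB| = 56.0 and B on the +x side, so B = (56.00, 0.000). Tangency of A1 to PB means the radius RB is perpendicular to PB, so R = B + (0, 9.2) = (56.00, 9.200). On A1, B sits at bearing -90° from R; a 132° counterclockwise sweep puts K at bearing 42°, so K = R + 9.2·(cos 42°, sin 42°) = (62.84, 15.36). Tangency of A1 to KS means the radius RK is perpendicular to KS, so KS runs along (−sin 42°, cos 42°); with |KS| = 17.9, S = (50.86, 28.66). Then |PS| = |S − P| = 58.38.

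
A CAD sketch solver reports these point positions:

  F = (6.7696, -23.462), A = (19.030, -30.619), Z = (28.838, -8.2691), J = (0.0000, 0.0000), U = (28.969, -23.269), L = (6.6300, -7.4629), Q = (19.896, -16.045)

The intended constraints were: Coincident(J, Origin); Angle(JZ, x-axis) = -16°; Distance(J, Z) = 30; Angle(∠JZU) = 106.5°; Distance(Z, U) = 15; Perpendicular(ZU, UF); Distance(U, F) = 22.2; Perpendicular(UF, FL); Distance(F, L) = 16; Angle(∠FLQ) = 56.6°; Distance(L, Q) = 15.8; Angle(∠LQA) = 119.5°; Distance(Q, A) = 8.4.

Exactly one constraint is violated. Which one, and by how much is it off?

Distance(Q, A) = 8.4 — off by 6.20.

J = (0.00, 0.00) ✓; JZ at -16.00° ✓; |JZ| = 30.00 ✓; ∠JZU = 106.5° ✓; |ZU| = 15.00 ✓; ∠(ZU, UF) = 90.00° ✓; |UF| = 22.20 ✓; ∠(UF, FL) = 90.00° ✓; |FL| = 16.00 ✓; ∠FLQ = 56.60° ✓; |LQ| = 15.80 ✓; ∠LQA = 119.5° ✓; |QA| = 14.60 ✗.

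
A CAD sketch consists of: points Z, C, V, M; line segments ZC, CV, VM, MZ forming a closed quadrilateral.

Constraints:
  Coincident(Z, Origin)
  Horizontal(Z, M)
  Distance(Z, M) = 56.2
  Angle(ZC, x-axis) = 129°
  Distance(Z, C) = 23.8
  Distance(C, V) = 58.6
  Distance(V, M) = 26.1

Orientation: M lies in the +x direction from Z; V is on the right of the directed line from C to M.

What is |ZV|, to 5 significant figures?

36.643

Checks: |CV| = 58.60 ✓; |VM| = 26.10 ✓.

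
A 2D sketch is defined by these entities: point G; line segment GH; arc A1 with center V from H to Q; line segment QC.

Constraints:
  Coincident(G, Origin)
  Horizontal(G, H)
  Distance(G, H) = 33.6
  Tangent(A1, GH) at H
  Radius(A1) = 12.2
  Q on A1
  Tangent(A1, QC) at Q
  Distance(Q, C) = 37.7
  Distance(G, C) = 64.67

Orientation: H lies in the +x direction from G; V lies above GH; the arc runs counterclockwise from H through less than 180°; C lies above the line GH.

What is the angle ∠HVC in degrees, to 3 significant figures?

172°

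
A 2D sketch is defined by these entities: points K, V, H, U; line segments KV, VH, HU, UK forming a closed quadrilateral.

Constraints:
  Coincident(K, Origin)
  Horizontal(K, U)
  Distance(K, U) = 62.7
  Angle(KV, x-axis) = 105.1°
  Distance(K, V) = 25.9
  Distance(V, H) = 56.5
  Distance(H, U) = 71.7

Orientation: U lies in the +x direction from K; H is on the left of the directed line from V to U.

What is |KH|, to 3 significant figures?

73.1

K is at the origin; KU is horizontal with |KU| = 62.7 and U in +x, so U = (62.7, 0). KV runs at 105.1° with |KV| = 25.9, so V = (-6.75, 25.0). H is determined by |VH| = 56.5 and |HU| = 71.7 together: it lies at the intersection of circle(V, 56.5) and circle(U, 71.7). With |VU| = 73.8, the foot of the radical line on VU is 23.7 from V and the perpendicular offset is √(56.5² − 23.7²) = 51.3. Taking the left-of-VU solution: H = (32.9, 65.2).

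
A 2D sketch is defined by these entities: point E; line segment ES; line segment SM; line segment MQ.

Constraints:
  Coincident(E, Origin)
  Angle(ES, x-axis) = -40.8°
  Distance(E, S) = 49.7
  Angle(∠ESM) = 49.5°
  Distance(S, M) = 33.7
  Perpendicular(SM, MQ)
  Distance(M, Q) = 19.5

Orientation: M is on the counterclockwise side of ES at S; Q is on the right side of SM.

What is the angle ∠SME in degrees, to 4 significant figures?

87.84°

E is at the origin; ES runs at -40.8° with length 49.7, so S = 49.7·(cos -40.8°, sin -40.8°) = (37.62, -32.48). ∠ESM = 49.5°, so SM runs at -40.8° + (180° − 49.5°) = 89.70° from the x-axis; with |SM| = 33.7, M = S + 33.7·(cos 89.70°, sin 89.70°) = (37.80, 1.225). Then cos ∠SME = MS·ME / (|MS||ME|), giving 87.84°.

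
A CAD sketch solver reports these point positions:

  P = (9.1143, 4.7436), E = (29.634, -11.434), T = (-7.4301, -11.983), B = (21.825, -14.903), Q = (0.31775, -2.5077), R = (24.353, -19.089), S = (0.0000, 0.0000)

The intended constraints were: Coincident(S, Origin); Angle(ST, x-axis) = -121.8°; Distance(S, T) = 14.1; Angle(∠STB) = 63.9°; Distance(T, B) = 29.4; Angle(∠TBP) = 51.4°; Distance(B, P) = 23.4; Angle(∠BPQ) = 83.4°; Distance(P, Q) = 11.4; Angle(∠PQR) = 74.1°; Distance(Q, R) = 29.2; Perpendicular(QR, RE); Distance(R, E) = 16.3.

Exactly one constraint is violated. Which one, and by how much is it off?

Distance(R, E) = 16.3 — off by 7.00.

S = (0.00, 0.00) ✓; ST at -121.8° ✓; |ST| = 14.10 ✓; ∠STB = 63.90° ✓; |TB| = 29.40 ✓; ∠TBP = 51.40° ✓; |BP| = 23.40 ✓; ∠BPQ = 83.40° ✓; |PQ| = 11.40 ✓; ∠PQR = 74.10° ✓; |QR| = 29.20 ✓; ∠(QR, RE) = 90.00° ✓; |RE| = 9.300 ✗.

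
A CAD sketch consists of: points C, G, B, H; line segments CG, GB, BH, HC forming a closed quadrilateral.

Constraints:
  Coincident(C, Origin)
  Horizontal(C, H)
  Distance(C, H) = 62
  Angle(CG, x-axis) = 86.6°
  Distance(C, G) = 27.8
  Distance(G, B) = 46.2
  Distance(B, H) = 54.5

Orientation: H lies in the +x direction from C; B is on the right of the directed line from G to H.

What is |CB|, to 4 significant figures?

20.46

Checks: |GB| = 46.20 ✓; |BH| = 54.50 ✓.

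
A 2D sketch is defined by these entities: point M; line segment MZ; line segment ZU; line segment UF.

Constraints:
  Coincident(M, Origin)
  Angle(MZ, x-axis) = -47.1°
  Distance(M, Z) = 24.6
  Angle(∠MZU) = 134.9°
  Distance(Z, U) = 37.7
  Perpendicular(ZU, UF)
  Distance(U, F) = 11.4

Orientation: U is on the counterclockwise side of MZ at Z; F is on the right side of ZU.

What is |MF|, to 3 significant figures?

62.2

M is at the origin; MZ runs at -47.1° with length 24.6, so Z = 24.6·(cos -47.1°, sin -47.1°) = (16.7, -18.0). ∠MZU = 134.9°, so ZU runs at -47.1° + (180° − 134.9°) = -2.00° from the x-axis; with |ZU| = 37.7, U = Z + 37.7·(cos -2.00°, sin -2.00°) = (54.4, -19.3). The perpendicularity gives UF at right angles to ZU; with |UF| = 11.4 on the right of ZU, F = U + 11.4·(-0.0349, -0.999) = (54.0, -30.7). Then |MF| = |F − M| = 62.2.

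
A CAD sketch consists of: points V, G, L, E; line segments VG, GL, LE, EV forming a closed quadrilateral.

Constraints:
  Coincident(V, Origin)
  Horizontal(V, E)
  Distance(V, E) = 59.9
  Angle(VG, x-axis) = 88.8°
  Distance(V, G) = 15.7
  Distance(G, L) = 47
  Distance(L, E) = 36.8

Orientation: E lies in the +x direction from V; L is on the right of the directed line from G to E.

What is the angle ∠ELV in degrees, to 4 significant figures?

109.9°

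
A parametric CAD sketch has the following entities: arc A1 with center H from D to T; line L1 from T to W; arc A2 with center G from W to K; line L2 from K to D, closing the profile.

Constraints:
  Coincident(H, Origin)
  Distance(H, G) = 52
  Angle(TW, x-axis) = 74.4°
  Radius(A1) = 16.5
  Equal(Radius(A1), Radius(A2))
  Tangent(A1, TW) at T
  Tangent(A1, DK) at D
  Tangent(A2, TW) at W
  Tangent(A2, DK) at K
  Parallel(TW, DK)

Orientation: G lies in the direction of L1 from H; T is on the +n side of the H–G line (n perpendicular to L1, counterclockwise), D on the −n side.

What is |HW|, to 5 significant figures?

54.555

The slot axis is L1's direction at 74.4°, so u = (cos 74.4°, sin 74.4°) = (0.26892, 0.96316) and n = (−sin 74.4°, cos 74.4°) = (-0.96316, 0.26892). H is at the origin and G lies 52.0 along u from H, so G = 52.0·u = (13.984, 50.084). Tangency of A1 to both parallel lines with radius 16.5 puts T and D at H ± 16.5·n: T = (-15.892, 4.4372), D = (15.892, -4.4372). Equal radii place W and K the same way about G: W = G + 16.5·n = (-1.9084, 54.522), K = G − 16.5·n = (29.876, 45.647). Then |HW| = |W − H| = 54.555.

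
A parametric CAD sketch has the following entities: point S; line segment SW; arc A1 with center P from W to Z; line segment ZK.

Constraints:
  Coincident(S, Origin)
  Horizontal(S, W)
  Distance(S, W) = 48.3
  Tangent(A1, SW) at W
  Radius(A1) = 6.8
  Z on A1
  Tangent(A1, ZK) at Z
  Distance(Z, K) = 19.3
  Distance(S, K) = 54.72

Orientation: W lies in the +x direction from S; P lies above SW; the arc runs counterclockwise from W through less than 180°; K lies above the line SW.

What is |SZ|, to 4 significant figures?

55.40

Checks: |PZ| = 6.800 ✓; ∠(PZ, ZK) = 90.00° ✓; |ZK| = 19.30 ✓; |SK| = 54.72 ✓.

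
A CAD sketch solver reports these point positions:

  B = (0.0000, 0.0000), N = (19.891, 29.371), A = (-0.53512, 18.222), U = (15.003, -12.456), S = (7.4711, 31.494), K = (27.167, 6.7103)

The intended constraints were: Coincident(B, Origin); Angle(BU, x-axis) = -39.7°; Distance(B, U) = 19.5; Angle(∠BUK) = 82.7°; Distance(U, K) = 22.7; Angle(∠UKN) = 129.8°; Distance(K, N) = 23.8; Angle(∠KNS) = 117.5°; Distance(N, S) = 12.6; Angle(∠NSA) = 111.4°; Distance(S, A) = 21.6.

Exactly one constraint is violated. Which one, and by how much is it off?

Distance(S, A) = 21.6 — off by 6.10.

B = (0.00, 0.00) ✓; BU at -39.70° ✓; |BU| = 19.50 ✓; ∠BUK = 82.70° ✓; |UK| = 22.70 ✓; ∠UKN = 129.8° ✓; |KN| = 23.80 ✓; ∠KNS = 117.5° ✓; |NS| = 12.60 ✓; ∠NSA = 111.4° ✓; |SA| = 15.50 ✗.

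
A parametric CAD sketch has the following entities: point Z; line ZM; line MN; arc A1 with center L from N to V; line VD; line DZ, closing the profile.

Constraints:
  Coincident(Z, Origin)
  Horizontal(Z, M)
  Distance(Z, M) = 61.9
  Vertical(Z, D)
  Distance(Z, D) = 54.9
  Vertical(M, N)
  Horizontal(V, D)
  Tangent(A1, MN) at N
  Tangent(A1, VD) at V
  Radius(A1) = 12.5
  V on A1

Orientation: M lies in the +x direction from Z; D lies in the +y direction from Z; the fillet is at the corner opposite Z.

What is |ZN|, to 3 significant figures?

75.0

The virtual corner opposite Z is at (61.9, 54.9). The tangent condition forces LN to be normal to MN and A1 meets VD tangentially, so LV is at right angles to VD, with radius 12.5, so the center L sits 12.5 in from both sides at L = (49.4, 42.4). That places the tangent points at N = (61.9, 42.4) on MN and V = (49.4, 54.9) on VD. Then |ZN| = |N − Z| = 75.0.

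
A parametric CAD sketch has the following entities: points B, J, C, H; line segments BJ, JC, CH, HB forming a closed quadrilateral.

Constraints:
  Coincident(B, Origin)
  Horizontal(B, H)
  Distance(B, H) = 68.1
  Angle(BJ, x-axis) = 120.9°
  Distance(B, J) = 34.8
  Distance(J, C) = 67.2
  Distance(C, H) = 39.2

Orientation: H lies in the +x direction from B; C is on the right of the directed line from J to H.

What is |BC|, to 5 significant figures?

35.406

B is at the origin; B and H share the same y with |BH| = 68.1 and H in +x, so H = (68.1, 0). BJ runs at 120.9° with |BJ| = 34.8, so J = (-17.871, 29.861). C is determined by |JC| = 67.2 and |CH| = 39.2 together: it lies at the intersection of circle(J, 67.2) and circle(H, 39.2). With |JH| = 91.009, the foot of the radical line on JH is 61.872 from J and the perpendicular offset is √(67.2² − 61.872²) = 26.223. Taking the right-of-JH solution: C = (31.972, -15.212).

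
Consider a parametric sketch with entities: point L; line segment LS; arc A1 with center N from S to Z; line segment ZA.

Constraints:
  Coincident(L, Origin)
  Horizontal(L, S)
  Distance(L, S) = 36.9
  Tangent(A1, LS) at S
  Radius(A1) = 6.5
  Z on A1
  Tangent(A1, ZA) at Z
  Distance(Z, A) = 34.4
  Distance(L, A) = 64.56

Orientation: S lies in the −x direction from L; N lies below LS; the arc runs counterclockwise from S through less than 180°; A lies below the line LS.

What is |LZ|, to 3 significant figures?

43.4

L is at the origin; L and S share the same y with |LS| = 36.9 and S on the −x side, so S = (-36.9, 0.00). The tangent condition forces NS to be normal to LS, so N = S + (0, -6.5) = (-36.9, -6.50). Since NZ ⟂ ZA (tangency), |NA| = √(6.5² + 34.4²) = 35.0 regardless of where Z sits on A1. So A lies on both circle(L, 64.56) and circle(N, 35.0); the below-LS intersection is A = (-52.2, -38.0). Z is the foot of the tangent from A: Z = (-43.2, -4.79).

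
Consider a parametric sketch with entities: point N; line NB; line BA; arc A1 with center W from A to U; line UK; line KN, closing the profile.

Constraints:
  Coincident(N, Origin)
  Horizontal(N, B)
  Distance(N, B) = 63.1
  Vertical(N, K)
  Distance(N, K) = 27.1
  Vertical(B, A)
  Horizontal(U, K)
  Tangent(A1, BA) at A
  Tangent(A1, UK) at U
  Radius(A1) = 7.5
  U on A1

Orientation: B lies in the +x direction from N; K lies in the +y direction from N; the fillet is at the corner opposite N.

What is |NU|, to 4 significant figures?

61.85

N is at the origin; NB is horizontal with |NB| = 63.1 and B on the +x side, so B = (63.10, 0.000). N and K share the same x with |NK| = 27.1 and K on the +y side, so K = (0.000, 27.10). The virtual corner opposite N is at (63.10, 27.10). The tangent condition forces WA to be normal to BA and since A1 is tangent to UK there, WU ⟂ UK, with radius 7.5, so the center W sits 7.5 in from both sides at W = (55.60, 19.60). That places the tangent points at A = (63.10, 19.60) on BA and U = (55.60, 27.10) on UK. Then |NU| = |U − N| = 61.85.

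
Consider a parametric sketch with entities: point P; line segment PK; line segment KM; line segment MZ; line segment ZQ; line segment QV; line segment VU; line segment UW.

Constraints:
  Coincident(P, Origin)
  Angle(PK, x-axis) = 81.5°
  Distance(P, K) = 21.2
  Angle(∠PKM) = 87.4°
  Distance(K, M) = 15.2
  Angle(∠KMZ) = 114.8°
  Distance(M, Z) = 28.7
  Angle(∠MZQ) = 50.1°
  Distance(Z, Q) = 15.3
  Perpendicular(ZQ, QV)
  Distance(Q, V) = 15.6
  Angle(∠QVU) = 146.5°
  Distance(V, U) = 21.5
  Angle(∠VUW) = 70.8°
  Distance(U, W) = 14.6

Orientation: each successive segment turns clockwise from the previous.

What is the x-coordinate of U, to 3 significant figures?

36.6

P is at the origin; PK runs at 81.5° with length 21.2, so K = (3.13, 21.0). ∠PKM = 87.4° gives KM at -11.1° from the x-axis; with |KM| = 15.2, M = (18.0, 18.0). ∠KMZ = 114.8° gives MZ at -76.3° from the x-axis; with |MZ| = 28.7, Z = (24.8, -9.84). ∠MZQ = 50.1° gives ZQ at 154° from the x-axis; with |ZQ| = 15.3, Q = (11.1, -3.09). ZQ is perpendicular to QV, so QV runs at 63.8°; with |QV| = 15.6, V = (18.0, 10.9). ∠QVU = 146.5° gives VU at 30.3° from the x-axis; with |VU| = 21.5, U = (36.6, 21.8). So U.x = 36.6.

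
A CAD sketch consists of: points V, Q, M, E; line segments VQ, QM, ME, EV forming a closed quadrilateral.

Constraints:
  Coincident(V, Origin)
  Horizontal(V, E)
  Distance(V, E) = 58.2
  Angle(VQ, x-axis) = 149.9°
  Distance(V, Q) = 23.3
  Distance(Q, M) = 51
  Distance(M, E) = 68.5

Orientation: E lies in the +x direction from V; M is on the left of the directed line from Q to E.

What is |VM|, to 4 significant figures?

52.43

Checks: |QM| = 51.00 ✓; |ME| = 68.50 ✓.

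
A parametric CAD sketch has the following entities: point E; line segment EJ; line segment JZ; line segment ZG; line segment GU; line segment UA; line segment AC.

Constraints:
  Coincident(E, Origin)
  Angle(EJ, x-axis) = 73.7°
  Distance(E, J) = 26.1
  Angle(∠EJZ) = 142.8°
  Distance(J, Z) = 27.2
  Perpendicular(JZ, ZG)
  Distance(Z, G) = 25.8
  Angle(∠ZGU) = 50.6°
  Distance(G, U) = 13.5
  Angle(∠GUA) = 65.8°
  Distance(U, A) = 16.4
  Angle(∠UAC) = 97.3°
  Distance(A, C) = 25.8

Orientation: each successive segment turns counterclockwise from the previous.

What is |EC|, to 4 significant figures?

68.37

∠GUA = 65.8° gives UA at 84.50° from the x-axis; with |UA| = 16.4, A = (-13.18, 50.89). ∠UAC = 97.3° gives AC at 167.2° from the x-axis; with |AC| = 25.8, C = (-38.34, 56.61). Then |EC| = |C − E| = 68.37.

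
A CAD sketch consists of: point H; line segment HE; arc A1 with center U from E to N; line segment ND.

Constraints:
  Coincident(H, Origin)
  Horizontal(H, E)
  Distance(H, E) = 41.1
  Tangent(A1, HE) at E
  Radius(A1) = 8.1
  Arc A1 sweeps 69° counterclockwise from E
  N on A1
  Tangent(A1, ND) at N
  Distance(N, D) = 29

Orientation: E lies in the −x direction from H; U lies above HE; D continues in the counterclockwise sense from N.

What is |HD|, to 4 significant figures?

39.71

On A1, E sits at bearing -90° from U; a 69° counterclockwise sweep puts N at bearing -21°, so N = U + 8.1·(cos -21°, sin -21°) = (-33.54, 5.197). The tangent condition forces UN to be normal to ND, so ND runs along (−sin -21°, cos -21°); with |ND| = 29.0, D = (-23.15, 32.27). Then |HD| = |D − H| = 39.71.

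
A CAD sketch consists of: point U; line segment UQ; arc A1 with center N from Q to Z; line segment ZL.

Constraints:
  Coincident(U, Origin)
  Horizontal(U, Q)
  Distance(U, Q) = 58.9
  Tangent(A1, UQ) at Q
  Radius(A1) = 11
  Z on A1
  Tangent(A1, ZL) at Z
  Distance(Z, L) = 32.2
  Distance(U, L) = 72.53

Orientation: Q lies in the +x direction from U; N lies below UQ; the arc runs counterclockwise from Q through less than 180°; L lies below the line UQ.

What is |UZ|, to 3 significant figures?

50.3

U is at the origin; U and Q share the same y with |UQ| = 58.9 and Q on the +x side, so Q = (58.9, 0.00). The tangent condition forces NQ to be normal to UQ, so N = Q + (0, -11) = (58.9, -11.0). Since NZ ⟂ ZL (tangency), |NL| = √(11.0² + 32.2²) = 34.0 regardless of where Z sits on A1. So L lies on both circle(U, 72.53) and circle(N, 34.0); the below-UQ intersection is L = (56.9, -45.0). Z is the foot of the tangent from L: Z = (48.3, -13.9).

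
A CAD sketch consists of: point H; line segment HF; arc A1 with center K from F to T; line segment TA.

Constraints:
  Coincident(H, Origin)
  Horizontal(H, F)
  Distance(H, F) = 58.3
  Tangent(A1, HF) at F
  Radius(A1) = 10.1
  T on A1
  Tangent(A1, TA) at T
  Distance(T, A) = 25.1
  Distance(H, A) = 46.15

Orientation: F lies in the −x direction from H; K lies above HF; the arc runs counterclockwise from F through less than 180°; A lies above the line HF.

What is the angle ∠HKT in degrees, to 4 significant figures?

19.14°

Checks: ∠(KF, FH) = 90.00° ✓; |KF| = 10.10 ✓; |KT| = 10.10 ✓; ∠(KT, TA) = 90.00° ✓; |TA| = 25.10 ✓; |HA| = 46.15 ✓.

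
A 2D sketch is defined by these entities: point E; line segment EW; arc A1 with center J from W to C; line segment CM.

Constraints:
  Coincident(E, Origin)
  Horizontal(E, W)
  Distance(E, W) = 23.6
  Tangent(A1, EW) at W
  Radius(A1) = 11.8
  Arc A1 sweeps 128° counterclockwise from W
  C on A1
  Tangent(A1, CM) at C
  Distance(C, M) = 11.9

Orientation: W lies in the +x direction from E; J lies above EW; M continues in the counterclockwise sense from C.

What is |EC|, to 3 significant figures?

38.0

Since A1 is tangent to EW there, JW ⟂ EW, so J = W + (0, 11.8) = (23.6, 11.8). On A1, W sits at bearing -90° from J; a 128° counterclockwise sweep puts C at bearing 38°, so C = J + 11.8·(cos 38°, sin 38°) = (32.9, 19.1). Then |EC| = |C − E| = 38.0.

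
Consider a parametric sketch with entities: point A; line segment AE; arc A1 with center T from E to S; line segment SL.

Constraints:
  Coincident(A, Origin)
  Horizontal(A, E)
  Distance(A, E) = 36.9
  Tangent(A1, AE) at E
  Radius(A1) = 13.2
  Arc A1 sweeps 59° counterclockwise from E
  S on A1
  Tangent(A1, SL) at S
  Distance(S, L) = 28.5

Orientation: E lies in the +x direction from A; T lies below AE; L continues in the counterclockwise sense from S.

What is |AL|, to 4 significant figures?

32.70

A is at the origin; AE is horizontal with |AE| = 36.9 and E on the +x side, so E = (36.90, 0.000). A1 meets AE tangentially, so TE is at right angles to AE, so T = E + (0, -13.2) = (36.90, -13.20). On A1, E sits at bearing 90° from T; a 59° counterclockwise sweep puts S at bearing 149°, so S = T + 13.2·(cos 149°, sin 149°) = (25.59, -6.401). Tangency of A1 to SL means the radius TS is perpendicular to SL, so SL runs along (−sin 149°, cos 149°); with |SL| = 28.5, L = (10.91, -30.83). Then |AL| = |L − A| = 32.70.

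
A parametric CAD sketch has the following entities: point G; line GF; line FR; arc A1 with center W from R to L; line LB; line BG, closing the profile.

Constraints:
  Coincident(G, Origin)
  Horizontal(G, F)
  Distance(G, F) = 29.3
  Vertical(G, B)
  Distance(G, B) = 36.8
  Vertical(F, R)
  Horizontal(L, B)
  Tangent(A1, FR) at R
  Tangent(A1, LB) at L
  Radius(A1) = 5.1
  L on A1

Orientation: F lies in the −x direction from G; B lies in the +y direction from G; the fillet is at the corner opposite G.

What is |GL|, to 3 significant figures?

44.0

G is at the origin; GF is horizontal with |GF| = 29.3 and F on the −x side, so F = (-29.3, 0.00). GB is vertical with |GB| = 36.8 and B on the +y side, so B = (0.00, 36.8). The virtual corner opposite G is at (-29.3, 36.8). Tangency of A1 to FR means the radius WR is perpendicular to FR and since A1 is tangent to LB there, WL ⟂ LB, with radius 5.1, so the center W sits 5.1 in from both sides at W = (-24.2, 31.7). That places the tangent points at R = (-29.3, 31.7) on FR and L = (-24.2, 36.8) on LB. Then |GL| = |L − G| = 44.0.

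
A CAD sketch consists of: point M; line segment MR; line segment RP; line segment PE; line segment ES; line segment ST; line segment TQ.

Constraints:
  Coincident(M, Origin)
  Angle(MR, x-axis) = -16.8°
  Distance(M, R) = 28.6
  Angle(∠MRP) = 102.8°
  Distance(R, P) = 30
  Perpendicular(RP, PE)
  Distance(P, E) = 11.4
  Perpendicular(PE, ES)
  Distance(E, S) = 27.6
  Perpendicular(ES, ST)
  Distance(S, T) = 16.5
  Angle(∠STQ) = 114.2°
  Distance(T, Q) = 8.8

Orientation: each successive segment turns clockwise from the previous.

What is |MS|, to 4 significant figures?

18.66

M is at the origin; MR runs at -16.8° with length 28.6, so R = (27.38, -8.266). ∠MRP = 102.8° gives RP at -94.00° from the x-axis; with |RP| = 30.0, P = (25.29, -38.19). RP ⟂ PE, so PE runs at 176.0°; with |PE| = 11.4, E = (13.91, -37.40). The perpendicularity gives ES at right angles to PE, so ES runs at 86.00°; with |ES| = 27.6, S = (15.84, -9.865). Then |MS| = |S − M| = 18.66.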